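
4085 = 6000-1915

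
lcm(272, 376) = 12784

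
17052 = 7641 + 9411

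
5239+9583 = 14822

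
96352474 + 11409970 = 107762444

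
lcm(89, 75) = 6675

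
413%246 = 167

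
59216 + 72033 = 131249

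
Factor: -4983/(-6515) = 3^1 * 5^(-1) * 11^1 * 151^1 * 1303^(-1)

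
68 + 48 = 116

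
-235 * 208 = -48880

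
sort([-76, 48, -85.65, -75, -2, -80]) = [-85.65, -80, -76, -75, -2, 48]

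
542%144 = 110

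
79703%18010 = 7663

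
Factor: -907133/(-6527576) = 2^(-3)*11^(-1)*74177^(-1)*907133^1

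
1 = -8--9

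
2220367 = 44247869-42027502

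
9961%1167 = 625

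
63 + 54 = 117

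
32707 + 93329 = 126036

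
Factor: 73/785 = 5^(-1)*73^1*157^(-1)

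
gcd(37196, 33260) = 4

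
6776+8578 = 15354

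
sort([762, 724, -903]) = [-903, 724, 762]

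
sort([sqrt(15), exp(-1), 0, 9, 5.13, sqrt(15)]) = [0, exp(-1), sqrt(15), sqrt(15), 5.13, 9]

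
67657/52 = 1301 + 5/52 ≈ 1301.10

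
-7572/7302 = -1 - 45/1217 ≈ -1.04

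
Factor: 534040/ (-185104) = -1*2^ (-1)*5^1*13^2*23^ (-1)*79^1*503^ (-1) = -66755/23138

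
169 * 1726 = 291694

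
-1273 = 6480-7753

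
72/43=1 + 29/43 ≈ 1.67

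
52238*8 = 417904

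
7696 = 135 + 7561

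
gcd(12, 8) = 4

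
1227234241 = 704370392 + 522863849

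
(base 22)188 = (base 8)1234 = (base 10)668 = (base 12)478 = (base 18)212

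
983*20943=20586969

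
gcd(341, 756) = 1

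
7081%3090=901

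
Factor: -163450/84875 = -1*2^1*5^(-1)*97^(-1)*467^1 = -934/485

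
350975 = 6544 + 344431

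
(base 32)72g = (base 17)1816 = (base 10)7248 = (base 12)4240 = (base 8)16120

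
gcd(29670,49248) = 6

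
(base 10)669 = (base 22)189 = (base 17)256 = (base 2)1010011101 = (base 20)1d9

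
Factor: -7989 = -1*3^1*2663^1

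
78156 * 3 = 234468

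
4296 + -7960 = -3664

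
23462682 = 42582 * 551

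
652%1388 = 652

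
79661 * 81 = 6452541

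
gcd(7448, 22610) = 266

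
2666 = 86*31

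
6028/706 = 3014/353 ≈ 8.54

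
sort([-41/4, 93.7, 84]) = [-41/4, 84, 93.7]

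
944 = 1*944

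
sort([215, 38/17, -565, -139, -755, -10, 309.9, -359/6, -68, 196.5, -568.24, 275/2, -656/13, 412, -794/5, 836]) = [-755, -568.24, -565, -794/5, -139, -68, -359/6, -656/13, -10, 38/17, 275/2, 196.5, 215, 309.9, 412, 836]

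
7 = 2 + 5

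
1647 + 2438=4085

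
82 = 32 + 50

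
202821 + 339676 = 542497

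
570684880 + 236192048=806876928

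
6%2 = 0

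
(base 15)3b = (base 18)32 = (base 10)56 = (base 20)2g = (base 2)111000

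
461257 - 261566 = 199691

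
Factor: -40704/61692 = -1 * 2^6 * 97^(-1) = -64/97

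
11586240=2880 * 4023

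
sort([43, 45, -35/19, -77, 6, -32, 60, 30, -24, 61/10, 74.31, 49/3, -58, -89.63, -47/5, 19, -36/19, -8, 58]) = [-89.63, -77, -58, -32, -24, -47/5, -8, -36/19, -35/19, 6, 61/10, 49/3, 19, 30, 43, 45, 58, 60, 74.31]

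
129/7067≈0.0183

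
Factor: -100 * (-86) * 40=2^6 * 5^3 * 43^1=344000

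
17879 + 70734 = 88613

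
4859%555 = 419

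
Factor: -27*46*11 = -1*2^1*3^3*11^1*23^1 = -13662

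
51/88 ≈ 0.580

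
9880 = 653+9227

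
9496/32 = 1187/4 = 296.75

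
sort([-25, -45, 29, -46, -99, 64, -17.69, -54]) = [-99, -54, -46, -45, -25, -17.69, 29, 64]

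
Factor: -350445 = -1 * 3^1 * 5^1 * 61^1 * 383^1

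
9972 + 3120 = 13092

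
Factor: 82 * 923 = 2^1 * 13^1 * 41^1 * 71^1 = 75686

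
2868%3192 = 2868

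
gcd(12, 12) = 12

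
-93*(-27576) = 2564568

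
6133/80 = 76 + 53/80 ≈ 76.66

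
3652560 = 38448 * 95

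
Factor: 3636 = 2^2*3^2*101^1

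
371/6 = 61 + 5/6 ≈ 61.83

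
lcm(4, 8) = 8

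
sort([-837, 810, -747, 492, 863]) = [-837, -747, 492, 810, 863]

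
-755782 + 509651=-246131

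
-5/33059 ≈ -0.000151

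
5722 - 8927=-3205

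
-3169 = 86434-89603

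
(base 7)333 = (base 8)253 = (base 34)51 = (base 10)171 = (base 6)443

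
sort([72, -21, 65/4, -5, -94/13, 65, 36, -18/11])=[-21, -94/13, -5, -18/11, 65/4, 36, 65, 72]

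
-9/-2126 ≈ 0.00423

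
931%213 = 79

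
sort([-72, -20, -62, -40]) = [-72, -62, -40, -20]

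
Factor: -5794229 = -1*7^1*17^1*23^1*29^1*73^1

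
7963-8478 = -515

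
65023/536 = 121 + 167/536 ≈ 121.31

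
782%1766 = 782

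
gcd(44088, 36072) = 4008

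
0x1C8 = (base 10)456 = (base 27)GO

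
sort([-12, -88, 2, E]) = [-88, -12, 2, E]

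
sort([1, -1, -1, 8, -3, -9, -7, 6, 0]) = [-9, -7, -3, -1, -1, 0, 1, 6, 8]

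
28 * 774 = 21672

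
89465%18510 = 15425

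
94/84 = 1 + 5/42 ≈ 1.12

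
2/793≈0.00252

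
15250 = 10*1525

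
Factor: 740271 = 3^1 * 7^1 * 35251^1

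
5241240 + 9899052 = 15140292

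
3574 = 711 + 2863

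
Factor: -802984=-1*2^3*7^1*13^1*1103^1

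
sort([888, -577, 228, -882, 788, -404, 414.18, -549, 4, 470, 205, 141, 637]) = [-882, -577, -549, -404, 4, 141, 205, 228, 414.18, 470, 637, 788, 888]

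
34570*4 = 138280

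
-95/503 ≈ -0.189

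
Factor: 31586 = 2^1 * 17^1 * 929^1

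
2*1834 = 3668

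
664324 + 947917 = 1612241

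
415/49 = 8+23/49 ≈ 8.47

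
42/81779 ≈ 0.000514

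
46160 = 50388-4228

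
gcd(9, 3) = 3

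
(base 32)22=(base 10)66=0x42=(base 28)2a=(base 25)2g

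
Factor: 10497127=31^1 * 53^1 * 6389^1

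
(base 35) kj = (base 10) 719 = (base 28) pj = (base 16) 2cf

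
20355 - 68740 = -48385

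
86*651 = 55986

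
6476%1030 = 296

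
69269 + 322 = 69591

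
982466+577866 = 1560332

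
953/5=190+3/5=190.60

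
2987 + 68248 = 71235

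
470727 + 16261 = 486988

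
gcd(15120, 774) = 18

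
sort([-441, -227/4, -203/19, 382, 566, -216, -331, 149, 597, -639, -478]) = [-639, -478, -441, -331, -216, -227/4, -203/19, 149, 382, 566, 597]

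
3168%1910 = 1258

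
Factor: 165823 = 7^1 * 23689^1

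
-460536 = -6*76756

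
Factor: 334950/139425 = 2^1*7^1*13^(-2)*29^1 = 406/169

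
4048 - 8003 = -3955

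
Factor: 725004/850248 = 2^(-1)*3^1*137^1*241^(-1) = 411/482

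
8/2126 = 4/1063 ≈ 0.00376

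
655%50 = 5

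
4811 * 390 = 1876290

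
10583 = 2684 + 7899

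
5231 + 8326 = 13557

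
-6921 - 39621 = -46542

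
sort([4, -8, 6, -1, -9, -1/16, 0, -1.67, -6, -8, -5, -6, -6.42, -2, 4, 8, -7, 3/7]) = [-9, -8, -8, -7, -6.42, -6, -6, -5, -2, -1.67, -1, -1/16, 0, 3/7, 4, 4, 6, 8]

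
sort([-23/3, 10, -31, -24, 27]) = [-31, -24, -23/3, 10, 27]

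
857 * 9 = 7713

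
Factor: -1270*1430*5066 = -1*2^3*5^2*11^1*13^1*17^1*127^1*149^1 = -9200362600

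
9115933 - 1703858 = 7412075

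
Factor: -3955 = -1*5^1*7^1*113^1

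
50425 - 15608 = 34817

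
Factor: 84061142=2^1*11^1*1229^1*3109^1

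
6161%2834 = 493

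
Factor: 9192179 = 239^1*38461^1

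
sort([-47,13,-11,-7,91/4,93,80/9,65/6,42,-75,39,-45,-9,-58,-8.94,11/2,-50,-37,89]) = [-75,-58,-50,-47,-45,-37,-11,-9,-8.94,-7,11/2,80/9,65/6,13,91/4,39,42,89,93]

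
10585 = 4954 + 5631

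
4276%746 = 546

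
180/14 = 12+6/7 ≈ 12.86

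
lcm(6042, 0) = 0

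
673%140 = 113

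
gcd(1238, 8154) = 2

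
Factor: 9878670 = 2^1 * 3^2 * 5^1 * 19^1 * 53^1 * 109^1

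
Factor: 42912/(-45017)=-1*2^5*3^2*7^(-1)*59^(-1)*109^(-1)*149^1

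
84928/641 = 132+316/641 ≈ 132.49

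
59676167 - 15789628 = 43886539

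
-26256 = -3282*8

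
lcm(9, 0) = 0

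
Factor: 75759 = 3^1 * 25253^1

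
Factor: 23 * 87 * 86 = 2^1 * 3^1 * 23^1 * 29^1 * 43^1 = 172086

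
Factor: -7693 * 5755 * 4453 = -1 * 5^1 * 7^2 * 61^1 * 73^1 * 157^1 * 1151^1 = -197148626395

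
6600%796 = 232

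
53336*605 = 32268280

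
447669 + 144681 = 592350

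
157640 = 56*2815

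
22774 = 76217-53443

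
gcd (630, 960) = 30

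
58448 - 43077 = 15371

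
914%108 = 50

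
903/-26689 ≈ -0.0338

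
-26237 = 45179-71416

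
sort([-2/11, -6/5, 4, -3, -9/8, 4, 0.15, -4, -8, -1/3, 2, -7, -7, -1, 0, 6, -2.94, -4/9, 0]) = [-8, -7, -7, -4, -3, -2.94, -6/5, -9/8, -1, -4/9, -1/3, -2/11, 0, 0, 0.15, 2, 4, 4, 6]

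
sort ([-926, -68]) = [-926, -68]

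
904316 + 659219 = 1563535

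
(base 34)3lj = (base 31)4bg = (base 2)1000001101001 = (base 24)771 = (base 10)4201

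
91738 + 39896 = 131634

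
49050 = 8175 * 6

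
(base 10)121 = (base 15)81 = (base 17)72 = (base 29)45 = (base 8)171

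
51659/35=1475+34/35≈1475.97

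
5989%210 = 109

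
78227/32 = 2444 + 19/32 ≈ 2444.59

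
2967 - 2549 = 418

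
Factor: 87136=2^5 * 7^1 * 389^1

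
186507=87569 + 98938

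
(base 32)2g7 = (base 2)101000000111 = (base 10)2567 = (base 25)42h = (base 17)8f0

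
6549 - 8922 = -2373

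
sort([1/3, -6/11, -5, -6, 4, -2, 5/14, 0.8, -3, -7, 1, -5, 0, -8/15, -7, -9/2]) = [-7, -7, -6, -5, -5, -9/2, -3, -2, -6/11, -8/15, 0, 1/3, 5/14, 0.8, 1, 4]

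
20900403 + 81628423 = 102528826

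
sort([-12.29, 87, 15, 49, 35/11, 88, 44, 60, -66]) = [-66, -12.29, 35/11, 15, 44, 49, 60, 87, 88]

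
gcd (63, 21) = 21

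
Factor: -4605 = -1 * 3^1 * 5^1 * 307^1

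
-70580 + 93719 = 23139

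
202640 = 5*40528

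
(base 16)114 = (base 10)276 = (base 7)543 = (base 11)231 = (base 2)100010100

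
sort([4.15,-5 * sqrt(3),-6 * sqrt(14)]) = [-6 * sqrt(14),-5 * sqrt(3),4.15]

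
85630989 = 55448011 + 30182978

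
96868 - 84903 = 11965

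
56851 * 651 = 37010001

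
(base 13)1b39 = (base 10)4104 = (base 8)10010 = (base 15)1339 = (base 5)112404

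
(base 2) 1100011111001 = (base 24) b29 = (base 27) 8kl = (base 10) 6393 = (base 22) d4d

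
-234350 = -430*545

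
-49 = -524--475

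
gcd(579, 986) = 1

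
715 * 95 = 67925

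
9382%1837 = 197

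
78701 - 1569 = 77132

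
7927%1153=1009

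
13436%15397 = 13436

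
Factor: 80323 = 47^1*1709^1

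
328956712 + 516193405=845150117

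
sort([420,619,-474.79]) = [-474.79,420,619]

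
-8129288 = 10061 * (-808) 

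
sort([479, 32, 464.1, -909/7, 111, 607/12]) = [-909/7, 32, 607/12, 111, 464.1, 479]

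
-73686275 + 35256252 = -38430023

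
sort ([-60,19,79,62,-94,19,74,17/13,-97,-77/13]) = [-97,-94,-60,-77/13,17/13,19,19,62,74,79]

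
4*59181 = 236724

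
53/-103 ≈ -0.515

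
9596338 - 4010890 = 5585448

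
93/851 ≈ 0.109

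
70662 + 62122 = 132784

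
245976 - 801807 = -555831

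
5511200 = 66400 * 83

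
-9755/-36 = 270 + 35/36≈270.97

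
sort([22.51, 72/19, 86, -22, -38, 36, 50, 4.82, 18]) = [-38, -22, 72/19, 4.82, 18, 22.51, 36, 50, 86]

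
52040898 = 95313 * 546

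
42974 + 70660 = 113634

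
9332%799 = 543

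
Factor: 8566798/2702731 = 2^1 * 19^(-1) * 59^(-1) * 2411^(-1) * 4283399^1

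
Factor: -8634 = -1*2^1*3^1*1439^1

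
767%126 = 11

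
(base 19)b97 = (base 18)ce9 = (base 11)3132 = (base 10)4149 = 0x1035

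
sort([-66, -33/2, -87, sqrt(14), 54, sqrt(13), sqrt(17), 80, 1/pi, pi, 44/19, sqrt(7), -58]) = [-87, -66, -58, -33/2, 1/pi, 44/19, sqrt(7), pi, sqrt(13), sqrt(14), sqrt(17), 54, 80]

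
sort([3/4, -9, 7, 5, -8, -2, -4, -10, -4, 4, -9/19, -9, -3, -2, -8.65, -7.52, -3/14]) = [-10, -9, -9, -8.65, -8, -7.52, -4, -4, -3, -2, -2, -9/19, -3/14, 3/4, 4, 5, 7]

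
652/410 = 1 + 121/205 ≈ 1.59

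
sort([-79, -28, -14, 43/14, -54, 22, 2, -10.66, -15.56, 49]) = [-79, -54, -28, -15.56, -14, -10.66, 2, 43/14, 22, 49]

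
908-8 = 900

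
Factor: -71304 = -1*2^3*3^1*2971^1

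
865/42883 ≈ 0.0202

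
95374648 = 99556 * 958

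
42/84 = 1/2 = 0.50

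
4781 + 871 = 5652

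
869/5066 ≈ 0.172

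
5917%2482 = 953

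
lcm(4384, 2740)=21920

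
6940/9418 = 3470/4709 ≈ 0.737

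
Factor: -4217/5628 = -1 * 2^(-2) * 3^(-1) * 7^(-1) * 67^(-1) * 4217^1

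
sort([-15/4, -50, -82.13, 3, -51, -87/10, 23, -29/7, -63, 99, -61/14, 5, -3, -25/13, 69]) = [-82.13, -63, -51, -50, -87/10, -61/14, -29/7, -15/4, -3, -25/13, 3, 5, 23, 69, 99]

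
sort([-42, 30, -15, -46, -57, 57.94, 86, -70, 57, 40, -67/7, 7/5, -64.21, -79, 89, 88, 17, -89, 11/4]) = [-89, -79, -70, -64.21, -57, -46, -42, -15, -67/7, 7/5, 11/4, 17, 30, 40, 57, 57.94, 86, 88, 89]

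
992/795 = 1 + 197/795 ≈ 1.25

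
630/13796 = 315/6898 ≈ 0.0457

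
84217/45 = 1871 + 22/45 ≈ 1871.49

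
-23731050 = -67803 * 350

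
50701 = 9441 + 41260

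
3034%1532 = 1502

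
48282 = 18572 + 29710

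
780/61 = 12+48/61 ≈ 12.79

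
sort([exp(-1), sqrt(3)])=[exp(-1), sqrt(3)]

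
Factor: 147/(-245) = -1*3^1*5^(-1) = -3/5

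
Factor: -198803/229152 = -1 * 2^(-5) * 3^(-1) * 7^(-1) * 11^1 * 53^1 = -583/672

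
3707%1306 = 1095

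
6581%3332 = 3249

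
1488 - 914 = 574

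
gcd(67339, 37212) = 1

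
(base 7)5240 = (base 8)3461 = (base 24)34h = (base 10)1841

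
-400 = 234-634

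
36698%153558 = 36698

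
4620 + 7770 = 12390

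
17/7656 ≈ 0.00222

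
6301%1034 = 97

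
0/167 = 0 = 0.00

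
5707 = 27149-21442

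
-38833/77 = -504 - 25/77 ≈ -504.32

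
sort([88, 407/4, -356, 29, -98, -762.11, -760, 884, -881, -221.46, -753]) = [-881, -762.11, -760, -753, -356, -221.46, -98, 29, 88, 407/4, 884]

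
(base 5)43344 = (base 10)2974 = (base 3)11002011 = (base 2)101110011110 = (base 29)3fg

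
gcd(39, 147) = 3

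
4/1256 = 1/314≈0.00318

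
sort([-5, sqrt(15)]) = [-5, sqrt(15)]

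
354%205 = 149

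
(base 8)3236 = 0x69e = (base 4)122132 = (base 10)1694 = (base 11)1300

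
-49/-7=7=7.00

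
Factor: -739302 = -1*2^1*3^1*123217^1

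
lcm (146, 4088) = 4088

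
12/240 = 1/20 = 0.05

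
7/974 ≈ 0.00719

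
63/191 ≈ 0.330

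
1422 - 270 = 1152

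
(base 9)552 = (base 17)19a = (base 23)jf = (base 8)704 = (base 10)452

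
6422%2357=1708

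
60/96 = 5/8 = 0.625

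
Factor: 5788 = 2^2*1447^1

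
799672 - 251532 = 548140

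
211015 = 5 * 42203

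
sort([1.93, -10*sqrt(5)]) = [-10*sqrt(5), 1.93]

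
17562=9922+7640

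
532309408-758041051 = -225731643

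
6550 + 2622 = 9172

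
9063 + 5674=14737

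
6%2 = 0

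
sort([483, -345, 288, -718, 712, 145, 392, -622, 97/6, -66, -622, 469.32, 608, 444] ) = [-718, -622, -622, -345, -66, 97/6, 145, 288, 392, 444, 469.32, 483, 608, 712] 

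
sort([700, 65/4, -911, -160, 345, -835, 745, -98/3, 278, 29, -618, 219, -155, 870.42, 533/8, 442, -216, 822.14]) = [-911, -835, -618, -216, -160, -155, -98/3, 65/4, 29, 533/8, 219, 278, 345, 442, 700, 745, 822.14, 870.42]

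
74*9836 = 727864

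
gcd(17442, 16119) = 27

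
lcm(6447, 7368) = 51576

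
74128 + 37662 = 111790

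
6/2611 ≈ 0.00230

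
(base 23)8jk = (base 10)4689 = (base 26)6o9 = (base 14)19cd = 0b1001001010001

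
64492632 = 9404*6858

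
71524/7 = 10217+5/7≈10217.71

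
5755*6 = 34530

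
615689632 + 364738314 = 980427946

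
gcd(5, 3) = 1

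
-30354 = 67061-97415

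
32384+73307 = 105691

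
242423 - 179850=62573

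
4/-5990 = -2/2995 ≈ -0.000668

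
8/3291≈0.00243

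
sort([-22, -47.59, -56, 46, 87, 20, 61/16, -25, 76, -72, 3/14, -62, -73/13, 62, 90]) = [-72, -62, -56, -47.59, -25, -22, -73/13, 3/14, 61/16, 20, 46, 62, 76, 87, 90]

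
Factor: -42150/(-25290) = 3^(-1) * 5^1 = 5/3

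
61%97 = 61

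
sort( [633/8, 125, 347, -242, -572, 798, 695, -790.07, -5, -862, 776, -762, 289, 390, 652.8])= [-862, -790.07, -762, -572, -242, -5, 633/8, 125, 289, 347, 390, 652.8, 695, 776, 798]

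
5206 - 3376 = 1830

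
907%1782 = 907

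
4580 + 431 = 5011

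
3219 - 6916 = -3697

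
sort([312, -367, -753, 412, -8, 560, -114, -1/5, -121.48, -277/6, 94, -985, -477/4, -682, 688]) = [-985, -753, -682, -367, -121.48, -477/4, -114, -277/6, -8, -1/5, 94, 312, 412, 560, 688]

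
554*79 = 43766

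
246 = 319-73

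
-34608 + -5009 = -39617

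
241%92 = 57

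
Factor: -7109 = -1 * 7109^1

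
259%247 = 12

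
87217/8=10902 + 1/8 ≈ 10902.13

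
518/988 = 259/494 ≈ 0.524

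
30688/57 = 538 + 22/57 ≈ 538.39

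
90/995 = 18/199 ≈ 0.0905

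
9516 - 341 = 9175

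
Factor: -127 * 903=-1 * 3^1 * 7^1 * 43^1 * 127^1=-114681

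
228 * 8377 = 1909956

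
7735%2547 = 94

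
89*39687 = 3532143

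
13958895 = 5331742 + 8627153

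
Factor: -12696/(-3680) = 2^(-2)*3^1*5^(-1)*23^1 = 69/20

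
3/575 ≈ 0.00522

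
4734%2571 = 2163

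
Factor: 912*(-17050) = -1*2^5*3^1*5^2*11^1*19^1*31^1 = -15549600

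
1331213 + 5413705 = 6744918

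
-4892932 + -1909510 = -6802442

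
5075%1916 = 1243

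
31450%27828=3622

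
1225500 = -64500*(-19)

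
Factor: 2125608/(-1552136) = -1*3^1*31^1*2857^1*194017^(-1) = -265701/194017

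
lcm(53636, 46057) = 4237244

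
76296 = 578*132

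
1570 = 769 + 801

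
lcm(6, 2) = 6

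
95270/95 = 1002 + 16/19 ≈ 1002.84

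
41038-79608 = -38570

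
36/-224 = -9/56≈-0.161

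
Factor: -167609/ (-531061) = 13^1*31^ (-1)*37^ (-1)*463^ (-1)*12893^1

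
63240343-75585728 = -12345385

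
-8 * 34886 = -279088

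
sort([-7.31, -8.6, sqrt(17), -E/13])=[-8.6, -7.31, -E/13, sqrt(17)]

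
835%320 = 195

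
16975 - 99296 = -82321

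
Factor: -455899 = -1*455899^1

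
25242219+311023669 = 336265888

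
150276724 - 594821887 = -444545163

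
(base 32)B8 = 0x168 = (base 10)360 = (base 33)AU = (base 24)F0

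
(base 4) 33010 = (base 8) 1704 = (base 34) sc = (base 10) 964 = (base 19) 2ce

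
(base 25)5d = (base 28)4q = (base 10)138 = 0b10001010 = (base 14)9c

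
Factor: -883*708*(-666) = 2^3*3^3*37^1*59^1*883^1 = 416359224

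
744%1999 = 744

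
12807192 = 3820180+8987012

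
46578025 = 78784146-32206121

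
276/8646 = 46/1441 ≈ 0.0319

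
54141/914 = 59 + 215/914 ≈ 59.24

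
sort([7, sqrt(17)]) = [sqrt(17), 7]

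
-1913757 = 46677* (-41)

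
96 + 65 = 161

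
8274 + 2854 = 11128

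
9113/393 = 23 + 74/393 ≈ 23.19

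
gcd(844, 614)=2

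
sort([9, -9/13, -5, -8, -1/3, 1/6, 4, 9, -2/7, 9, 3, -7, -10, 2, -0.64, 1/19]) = [-10, -8, -7, -5, -9/13, -0.64, -1/3, -2/7, 1/19, 1/6, 2, 3, 4, 9, 9, 9]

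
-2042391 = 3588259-5630650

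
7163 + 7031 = 14194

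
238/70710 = 119/35355≈0.00337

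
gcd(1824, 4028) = 76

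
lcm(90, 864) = 4320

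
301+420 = 721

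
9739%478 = 179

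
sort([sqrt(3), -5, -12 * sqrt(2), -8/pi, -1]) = [-12 * sqrt(2), -5, -8/pi, -1, sqrt(3)]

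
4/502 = 2/251 ≈ 0.00797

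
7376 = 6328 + 1048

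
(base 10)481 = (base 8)741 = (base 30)g1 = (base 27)hm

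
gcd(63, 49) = 7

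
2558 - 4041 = -1483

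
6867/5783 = 1+1084/5783 ≈ 1.19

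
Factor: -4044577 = -1 * 1693^1 * 2389^1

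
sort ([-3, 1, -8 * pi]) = [-8 * pi, -3, 1]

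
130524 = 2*65262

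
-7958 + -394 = -8352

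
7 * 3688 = 25816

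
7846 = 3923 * 2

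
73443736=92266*796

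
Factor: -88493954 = -1*2^1*44246977^1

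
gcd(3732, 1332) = 12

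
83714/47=1781+7/47 ≈ 1781.15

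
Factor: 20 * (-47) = -1 * 2^2 * 5^1 * 47^1 = -940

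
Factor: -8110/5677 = -1 * 2^1 * 5^1 * 7^(-1) = -10/7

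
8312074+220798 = 8532872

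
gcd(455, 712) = 1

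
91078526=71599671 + 19478855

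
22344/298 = 11172/149 ≈ 74.98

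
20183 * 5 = 100915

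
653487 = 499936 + 153551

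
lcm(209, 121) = 2299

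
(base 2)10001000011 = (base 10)1091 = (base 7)3116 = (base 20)2eb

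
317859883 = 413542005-95682122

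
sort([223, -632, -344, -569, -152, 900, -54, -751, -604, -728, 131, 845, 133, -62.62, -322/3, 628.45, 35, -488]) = [-751, -728, -632, -604, -569, -488, -344, -152, -322/3, -62.62, -54, 35, 131, 133, 223, 628.45, 845, 900]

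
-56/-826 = 4/59 ≈ 0.0678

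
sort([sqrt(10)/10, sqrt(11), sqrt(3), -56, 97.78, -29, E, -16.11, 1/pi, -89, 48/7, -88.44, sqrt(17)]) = [-89, -88.44, -56, -29, -16.11, sqrt(10)/10, 1/pi, sqrt(3), E, sqrt(11), sqrt(17), 48/7, 97.78]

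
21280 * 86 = 1830080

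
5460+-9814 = -4354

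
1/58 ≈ 0.0172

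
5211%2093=1025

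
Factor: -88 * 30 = -1 * 2^4 * 3^1 * 5^1 * 11^1 = -2640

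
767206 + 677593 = 1444799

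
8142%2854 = 2434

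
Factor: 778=2^1*389^1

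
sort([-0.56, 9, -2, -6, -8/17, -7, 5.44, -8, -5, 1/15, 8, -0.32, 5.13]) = [-8, -7, -6, -5, -2, -0.56, -8/17, -0.32, 1/15, 5.13, 5.44, 8, 9]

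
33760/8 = 4220 = 4220.00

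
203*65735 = 13344205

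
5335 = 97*55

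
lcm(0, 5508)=0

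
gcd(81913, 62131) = 1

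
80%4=0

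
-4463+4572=109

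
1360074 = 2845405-1485331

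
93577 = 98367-4790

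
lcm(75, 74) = 5550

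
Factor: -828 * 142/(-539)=2^3 * 3^2 * 7^(-2) * 11^(-1) * 23^1 * 71^1=117576/539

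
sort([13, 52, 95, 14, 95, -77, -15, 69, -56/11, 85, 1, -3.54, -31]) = [-77, -31, -15, -56/11, -3.54, 1, 13, 14, 52, 69, 85, 95, 95]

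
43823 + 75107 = 118930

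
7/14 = 1/2 = 0.50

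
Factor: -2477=-1*2477^1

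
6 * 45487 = 272922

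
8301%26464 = 8301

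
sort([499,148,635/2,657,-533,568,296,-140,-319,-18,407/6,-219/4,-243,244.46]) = [-533,-319,-243,-140,-219/4,-18,407/6,148,244.46,296,635/2,499,568,657]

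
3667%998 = 673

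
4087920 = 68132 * 60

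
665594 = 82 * 8117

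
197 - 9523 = -9326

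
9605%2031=1481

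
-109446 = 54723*(-2)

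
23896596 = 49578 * 482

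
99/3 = 33 = 33.00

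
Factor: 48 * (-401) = -1 * 2^4 * 3^1 * 401^1 = -19248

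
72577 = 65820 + 6757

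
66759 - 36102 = 30657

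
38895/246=12965/82 ≈ 158.11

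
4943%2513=2430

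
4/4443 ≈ 0.000900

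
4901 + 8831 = 13732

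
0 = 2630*0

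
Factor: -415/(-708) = 2^(-2)*3^(-1)*5^1*59^(-1)*83^1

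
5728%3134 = 2594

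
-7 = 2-9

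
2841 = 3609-768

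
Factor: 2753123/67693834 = 2^(-1)*13^(-1)*23^1*139^(-1)*18731^(-1)*119701^1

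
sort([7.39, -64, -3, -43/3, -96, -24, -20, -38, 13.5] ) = [-96, -64, -38, -24, -20, -43/3, -3, 7.39, 13.5] 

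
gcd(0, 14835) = 14835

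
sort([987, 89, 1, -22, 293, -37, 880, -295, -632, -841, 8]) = [-841, -632, -295, -37, -22, 1, 8, 89, 293, 880, 987]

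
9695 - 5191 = 4504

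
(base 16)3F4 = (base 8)1764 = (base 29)15Q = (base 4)33310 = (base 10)1012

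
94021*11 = 1034231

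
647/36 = 17 + 35/36 ≈ 17.97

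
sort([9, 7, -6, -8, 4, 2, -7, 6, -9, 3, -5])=[-9, -8, -7, -6, -5, 2, 3, 4, 6, 7, 9]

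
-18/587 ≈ -0.0307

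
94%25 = 19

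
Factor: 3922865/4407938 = 2^(-1) * 5^1 * 784573^1 * 2203969^(-1)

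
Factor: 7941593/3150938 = 2^(-1)*7^(-1)*11^2*65633^1*225067^(-1)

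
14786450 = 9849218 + 4937232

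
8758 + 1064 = 9822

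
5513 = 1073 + 4440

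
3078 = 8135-5057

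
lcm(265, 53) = 265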